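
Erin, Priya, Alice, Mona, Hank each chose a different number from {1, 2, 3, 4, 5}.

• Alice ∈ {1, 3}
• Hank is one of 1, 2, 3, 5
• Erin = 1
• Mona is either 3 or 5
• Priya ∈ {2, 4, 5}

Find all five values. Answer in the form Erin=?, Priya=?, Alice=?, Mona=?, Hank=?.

Erin=1, Priya=4, Alice=3, Mona=5, Hank=2

Erin has just one choice, so Erin = 1. Strike 1 from Alice, Hank.
Alice has just one choice, so Alice = 3. Remove 3 from Mona, Hank.
Mona must be 5 (only option left). Strike 5 from Priya, Hank.
That leaves Hank = 2. Remove 2 from Priya.
Priya must be 4 (only option left).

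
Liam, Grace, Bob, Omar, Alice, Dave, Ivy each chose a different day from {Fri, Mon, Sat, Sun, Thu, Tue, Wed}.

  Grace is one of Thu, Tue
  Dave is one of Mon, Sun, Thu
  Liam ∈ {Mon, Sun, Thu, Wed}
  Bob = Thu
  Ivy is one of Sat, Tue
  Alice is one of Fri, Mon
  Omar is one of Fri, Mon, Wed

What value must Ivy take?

Sat

Bob must be Thu (only option left). So Liam, Grace, Dave can't be Thu.
Grace's domain is down to {Tue}, so Grace = Tue. Remove Tue from Ivy.
So Ivy = Sat.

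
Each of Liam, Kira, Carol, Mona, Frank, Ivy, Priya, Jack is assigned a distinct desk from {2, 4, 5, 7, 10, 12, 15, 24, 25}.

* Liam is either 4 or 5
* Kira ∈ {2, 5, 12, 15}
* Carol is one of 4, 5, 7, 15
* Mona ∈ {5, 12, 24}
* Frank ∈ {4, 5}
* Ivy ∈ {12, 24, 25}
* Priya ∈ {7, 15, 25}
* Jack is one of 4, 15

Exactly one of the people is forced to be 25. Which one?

Among the 8 variables, 2 fits only Kira (and all 8 values in {2, 4, 5, 7, 12, 15, 24, 25} must be used), so Kira = 2.
The 2 variables Liam and Frank are confined to {4, 5}, which locks those values in; drop them from Carol, Mona, Jack.
Jack must be 15 (only option left). Eliminate 15 elsewhere: Carol, Priya.
Carol has just one choice, so Carol = 7. Remove 7 from Priya.
So 25 goes to Priya.

Priya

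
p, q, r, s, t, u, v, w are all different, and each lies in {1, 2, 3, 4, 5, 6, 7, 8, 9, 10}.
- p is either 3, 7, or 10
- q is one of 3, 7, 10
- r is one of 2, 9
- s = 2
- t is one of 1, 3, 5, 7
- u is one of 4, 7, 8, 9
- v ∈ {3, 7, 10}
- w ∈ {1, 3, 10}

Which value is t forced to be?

s must be 2 (only option left). Eliminate 2 elsewhere: r.
That leaves r = 9. So u can't be 9.
p, q, v share exactly the 3 values {3, 7, 10}; by pigeonhole those values go to them, so strike 3, 7, 10 from t, u, w.
That leaves w = 1. So t can't be 1.
So t = 5.

5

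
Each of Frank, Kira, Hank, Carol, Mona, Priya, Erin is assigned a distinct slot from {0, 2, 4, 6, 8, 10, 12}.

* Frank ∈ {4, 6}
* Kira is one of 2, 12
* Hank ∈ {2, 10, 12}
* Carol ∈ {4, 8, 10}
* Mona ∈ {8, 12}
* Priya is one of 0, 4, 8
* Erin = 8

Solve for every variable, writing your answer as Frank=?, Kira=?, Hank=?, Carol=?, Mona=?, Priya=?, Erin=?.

Frank=6, Kira=2, Hank=10, Carol=4, Mona=12, Priya=0, Erin=8

Erin has just one choice, so Erin = 8. Remove 8 from Carol, Mona, Priya.
That leaves Mona = 12. Strike 12 from Kira, Hank.
Kira's domain is down to {2}, so Kira = 2. Eliminate 2 elsewhere: Hank.
That leaves Hank = 10. Remove 10 from Carol.
Carol has just one choice, so Carol = 4. Strike 4 from Frank, Priya.
That leaves Priya = 0.
Frank's domain is down to {6}, so Frank = 6.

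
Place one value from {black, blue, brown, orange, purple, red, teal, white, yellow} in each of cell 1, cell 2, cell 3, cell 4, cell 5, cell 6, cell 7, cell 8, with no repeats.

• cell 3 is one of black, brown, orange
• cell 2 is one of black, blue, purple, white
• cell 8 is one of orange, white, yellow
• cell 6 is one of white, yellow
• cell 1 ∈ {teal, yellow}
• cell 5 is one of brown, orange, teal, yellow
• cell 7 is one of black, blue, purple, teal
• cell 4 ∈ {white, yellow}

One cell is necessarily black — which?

The 2 variables cell 4 and cell 6 are confined to {white, yellow}, which locks those values in; drop them from cell 1, cell 2, cell 5, cell 8.
cell 1 has just one choice, so cell 1 = teal. Strike teal from cell 5, cell 7.
That leaves cell 8 = orange. Remove orange from cell 3, cell 5.
cell 5 has just one choice, so cell 5 = brown. Remove brown from cell 3.
So black goes to cell 3.

cell 3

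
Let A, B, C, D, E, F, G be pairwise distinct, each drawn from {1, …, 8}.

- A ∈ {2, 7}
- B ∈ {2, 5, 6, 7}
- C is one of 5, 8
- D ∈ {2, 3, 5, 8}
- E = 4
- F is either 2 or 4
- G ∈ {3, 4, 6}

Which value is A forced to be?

E's domain is down to {4}, so E = 4. So F, G can't be 4.
F's domain is down to {2}, so F = 2. Remove 2 from A, B, D.
So A = 7.

7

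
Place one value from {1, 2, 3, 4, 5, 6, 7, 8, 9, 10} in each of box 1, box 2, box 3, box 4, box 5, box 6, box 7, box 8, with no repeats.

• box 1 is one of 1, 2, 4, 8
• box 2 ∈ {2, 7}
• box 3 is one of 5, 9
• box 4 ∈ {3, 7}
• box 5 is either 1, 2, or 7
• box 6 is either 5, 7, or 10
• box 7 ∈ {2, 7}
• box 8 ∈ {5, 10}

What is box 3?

The 2 variables box 2 and box 7 are confined to {2, 7}, which locks those values in; drop them from box 1, box 4, box 5, box 6.
box 4 must be 3 (only option left).
box 5 must be 1 (only option left). So box 1 can't be 1.
box 6 and box 8 between them cover only {5, 10} — a naked pair. Remove those values from box 3.
So box 3 = 9.

9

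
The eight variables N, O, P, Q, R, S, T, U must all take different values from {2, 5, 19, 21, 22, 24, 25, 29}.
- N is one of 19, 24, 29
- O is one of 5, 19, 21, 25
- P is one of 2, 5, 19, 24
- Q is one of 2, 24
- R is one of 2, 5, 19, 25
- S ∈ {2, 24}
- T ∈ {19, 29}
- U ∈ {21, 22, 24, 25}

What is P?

5

The 8 variables draw from only 8 values {2, 5, 19, 21, 22, 24, 25, 29}, so each is used; only U can be 22, hence U = 22.
The 7 still-open variables together cover exactly {2, 5, 19, 21, 24, 25, 29} — 7 values for 7 variables — and 21 appears only in O's list, so O = 21.
The 6 still-open variables draw from only 6 values {2, 5, 19, 24, 25, 29}, so each is used; only R can be 25, hence R = 25.
Among the 5 still-open variables, 5 fits only P (and all 5 values in {2, 5, 19, 24, 29} must be used), so P = 5.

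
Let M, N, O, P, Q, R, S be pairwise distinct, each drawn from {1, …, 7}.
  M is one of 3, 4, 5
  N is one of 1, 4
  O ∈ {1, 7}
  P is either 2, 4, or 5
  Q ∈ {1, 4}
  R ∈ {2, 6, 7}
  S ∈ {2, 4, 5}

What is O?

7

Among the 7 variables, 3 fits only M (and all 7 values in {1, 2, 3, 4, 5, 6, 7} must be used), so M = 3.
The 6 still-open variables draw from only 6 values {1, 2, 4, 5, 6, 7}, so each is used; only R can be 6, hence R = 6.
The 5 still-open variables draw from only 5 values {1, 2, 4, 5, 7}, so each is used; only O can be 7, hence O = 7.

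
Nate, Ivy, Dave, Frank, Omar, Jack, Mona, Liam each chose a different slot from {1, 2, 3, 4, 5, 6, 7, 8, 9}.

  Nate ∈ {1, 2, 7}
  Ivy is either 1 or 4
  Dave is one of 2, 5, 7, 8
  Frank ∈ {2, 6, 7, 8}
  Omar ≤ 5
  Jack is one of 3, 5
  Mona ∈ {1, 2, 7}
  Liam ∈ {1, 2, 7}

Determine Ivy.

The 8 variables draw from only 8 values {1, 2, 3, 4, 5, 6, 7, 8}, so each is used; only Frank can be 6, hence Frank = 6.
Among the 7 still-open variables, 8 fits only Dave (and all 7 values in {1, 2, 3, 4, 5, 7, 8} must be used), so Dave = 8.
The 3 variables Nate, Mona, Liam are confined to {1, 2, 7}, which locks those values in; drop them from Ivy, Omar.
So Ivy = 4.

4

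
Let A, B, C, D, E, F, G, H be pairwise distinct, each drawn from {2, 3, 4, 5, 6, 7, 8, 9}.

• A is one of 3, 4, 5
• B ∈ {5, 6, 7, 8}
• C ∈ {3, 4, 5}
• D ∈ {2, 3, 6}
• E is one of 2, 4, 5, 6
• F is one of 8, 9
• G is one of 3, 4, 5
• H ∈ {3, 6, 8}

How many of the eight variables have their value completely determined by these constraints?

3

Among the 8 variables, 7 fits only B (and all 8 values in {2, 3, 4, 5, 6, 7, 8, 9} must be used), so B = 7.
The 7 still-open variables draw from only 7 values {2, 3, 4, 5, 6, 8, 9}, so each is used; only F can be 9, hence F = 9.
The 6 still-open variables draw from only 6 values {2, 3, 4, 5, 6, 8}, so each is used; only H can be 8, hence H = 8.
A, C, G share exactly the 3 values {3, 4, 5}; by pigeonhole those values go to them, so strike 3, 4, 5 from D, E.
Determined: B=7, F=9, H=8. The other variables each still have more than one consistent value. That makes 3.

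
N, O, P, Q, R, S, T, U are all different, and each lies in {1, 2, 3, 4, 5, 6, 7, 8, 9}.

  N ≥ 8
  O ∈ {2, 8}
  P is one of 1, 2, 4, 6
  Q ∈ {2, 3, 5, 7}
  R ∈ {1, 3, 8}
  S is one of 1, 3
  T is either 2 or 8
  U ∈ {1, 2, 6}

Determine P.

4

O and T share exactly the 2 values {2, 8}; by pigeonhole those values go to them, so strike 2, 8 from N, P, Q, R, U.
N must be 9 (only option left).
R and S between them cover only {1, 3} — a naked pair. Remove those values from P, Q, U.
U's domain is down to {6}, so U = 6. Strike 6 from P.
So P = 4.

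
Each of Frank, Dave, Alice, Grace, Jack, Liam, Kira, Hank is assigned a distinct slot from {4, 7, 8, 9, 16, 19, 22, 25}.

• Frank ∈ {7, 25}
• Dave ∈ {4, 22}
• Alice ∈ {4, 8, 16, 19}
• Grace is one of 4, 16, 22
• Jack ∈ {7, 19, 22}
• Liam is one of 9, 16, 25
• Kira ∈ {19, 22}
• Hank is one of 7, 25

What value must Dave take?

The 8 variables together cover exactly {4, 7, 8, 9, 16, 19, 22, 25} — 8 values for 8 variables — and 8 appears only in Alice's list, so Alice = 8.
The 7 still-open variables together cover exactly {4, 7, 9, 16, 19, 22, 25} — 7 values for 7 variables — and 9 appears only in Liam's list, so Liam = 9.
The 6 still-open variables draw from only 6 values {4, 7, 16, 19, 22, 25}, so each is used; only Grace can be 16, hence Grace = 16.
Among the 5 still-open variables, 4 fits only Dave (and all 5 values in {4, 7, 19, 22, 25} must be used), so Dave = 4.

4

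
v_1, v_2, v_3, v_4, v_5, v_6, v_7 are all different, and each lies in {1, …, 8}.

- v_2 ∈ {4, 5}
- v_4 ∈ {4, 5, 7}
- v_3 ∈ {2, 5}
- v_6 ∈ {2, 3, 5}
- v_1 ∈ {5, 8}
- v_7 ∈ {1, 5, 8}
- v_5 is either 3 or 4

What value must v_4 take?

7

The 7 variables together cover exactly {1, 2, 3, 4, 5, 7, 8} — 7 values for 7 variables — and 1 appears only in v_7's list, so v_7 = 1.
Among the 6 still-open variables, 7 fits only v_4 (and all 6 values in {2, 3, 4, 5, 7, 8} must be used), so v_4 = 7.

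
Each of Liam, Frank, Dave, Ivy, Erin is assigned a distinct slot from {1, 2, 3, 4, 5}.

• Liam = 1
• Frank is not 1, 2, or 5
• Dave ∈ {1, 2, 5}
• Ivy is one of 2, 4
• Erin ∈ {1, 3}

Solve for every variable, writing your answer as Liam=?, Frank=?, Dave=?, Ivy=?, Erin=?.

Liam=1, Frank=4, Dave=5, Ivy=2, Erin=3

Liam's domain is down to {1}, so Liam = 1. Strike 1 from Dave, Erin.
Erin has just one choice, so Erin = 3. Eliminate 3 elsewhere: Frank.
That leaves Frank = 4. Strike 4 from Ivy.
Ivy must be 2 (only option left). Strike 2 from Dave.
Dave must be 5 (only option left).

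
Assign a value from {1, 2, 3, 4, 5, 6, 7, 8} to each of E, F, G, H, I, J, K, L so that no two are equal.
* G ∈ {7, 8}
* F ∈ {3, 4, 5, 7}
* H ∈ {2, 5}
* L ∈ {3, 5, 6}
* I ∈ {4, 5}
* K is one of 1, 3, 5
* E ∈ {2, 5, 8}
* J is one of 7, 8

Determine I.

Among the 8 variables, 1 fits only K (and all 8 values in {1, 2, 3, 4, 5, 6, 7, 8} must be used), so K = 1.
The 7 still-open variables draw from only 7 values {2, 3, 4, 5, 6, 7, 8}, so each is used; only L can be 6, hence L = 6.
The 6 still-open variables draw from only 6 values {2, 3, 4, 5, 7, 8}, so each is used; only F can be 3, hence F = 3.
Among the 5 still-open variables, 4 fits only I (and all 5 values in {2, 4, 5, 7, 8} must be used), so I = 4.

4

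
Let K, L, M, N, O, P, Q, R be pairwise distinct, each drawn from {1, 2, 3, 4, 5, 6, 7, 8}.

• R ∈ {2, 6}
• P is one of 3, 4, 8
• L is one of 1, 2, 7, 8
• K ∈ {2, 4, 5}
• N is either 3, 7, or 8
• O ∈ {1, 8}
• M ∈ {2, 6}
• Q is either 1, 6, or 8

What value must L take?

7

The 8 variables draw from only 8 values {1, 2, 3, 4, 5, 6, 7, 8}, so each is used; only K can be 5, hence K = 5.
The 7 still-open variables together cover exactly {1, 2, 3, 4, 6, 7, 8} — 7 values for 7 variables — and 4 appears only in P's list, so P = 4.
The 6 still-open variables draw from only 6 values {1, 2, 3, 6, 7, 8}, so each is used; only N can be 3, hence N = 3.
The 5 still-open variables draw from only 5 values {1, 2, 6, 7, 8}, so each is used; only L can be 7, hence L = 7.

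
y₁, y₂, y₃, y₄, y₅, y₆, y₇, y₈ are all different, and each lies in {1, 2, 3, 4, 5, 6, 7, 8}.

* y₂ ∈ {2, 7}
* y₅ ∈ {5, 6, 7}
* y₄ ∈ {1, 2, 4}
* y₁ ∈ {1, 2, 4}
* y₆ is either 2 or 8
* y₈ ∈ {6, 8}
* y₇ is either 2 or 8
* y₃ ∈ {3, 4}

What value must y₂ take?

7

Among the 8 variables, 3 fits only y₃ (and all 8 values in {1, 2, 3, 4, 5, 6, 7, 8} must be used), so y₃ = 3.
Among the 7 still-open variables, 5 fits only y₅ (and all 7 values in {1, 2, 4, 5, 6, 7, 8} must be used), so y₅ = 5.
The 6 still-open variables together cover exactly {1, 2, 4, 6, 7, 8} — 6 values for 6 variables — and 6 appears only in y₈'s list, so y₈ = 6.
The 5 still-open variables draw from only 5 values {1, 2, 4, 7, 8}, so each is used; only y₂ can be 7, hence y₂ = 7.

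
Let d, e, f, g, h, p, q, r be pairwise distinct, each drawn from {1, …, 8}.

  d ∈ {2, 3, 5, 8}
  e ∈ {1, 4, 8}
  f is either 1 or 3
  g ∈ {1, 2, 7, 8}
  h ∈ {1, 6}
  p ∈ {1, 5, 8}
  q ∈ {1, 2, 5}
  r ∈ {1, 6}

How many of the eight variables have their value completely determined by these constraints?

The 8 variables together cover exactly {1, 2, 3, 4, 5, 6, 7, 8} — 8 values for 8 variables — and 4 appears only in e's list, so e = 4.
The 7 still-open variables together cover exactly {1, 2, 3, 5, 6, 7, 8} — 7 values for 7 variables — and 7 appears only in g's list, so g = 7.
h and r share exactly the 2 values {1, 6}; by pigeonhole those values go to them, so strike 1, 6 from f, p, q.
f has just one choice, so f = 3. So d can't be 3.
Determined: e=4, f=3, g=7. The other variables each still have more than one consistent value. That makes 3.

3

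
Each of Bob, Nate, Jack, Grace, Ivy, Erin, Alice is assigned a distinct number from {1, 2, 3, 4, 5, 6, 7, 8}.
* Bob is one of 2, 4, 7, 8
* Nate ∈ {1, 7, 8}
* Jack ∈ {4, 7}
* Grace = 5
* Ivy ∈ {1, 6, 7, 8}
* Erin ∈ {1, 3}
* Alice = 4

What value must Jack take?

7

Grace must be 5 (only option left).
Alice's domain is down to {4}, so Alice = 4. So Bob, Jack can't be 4.
So Jack = 7.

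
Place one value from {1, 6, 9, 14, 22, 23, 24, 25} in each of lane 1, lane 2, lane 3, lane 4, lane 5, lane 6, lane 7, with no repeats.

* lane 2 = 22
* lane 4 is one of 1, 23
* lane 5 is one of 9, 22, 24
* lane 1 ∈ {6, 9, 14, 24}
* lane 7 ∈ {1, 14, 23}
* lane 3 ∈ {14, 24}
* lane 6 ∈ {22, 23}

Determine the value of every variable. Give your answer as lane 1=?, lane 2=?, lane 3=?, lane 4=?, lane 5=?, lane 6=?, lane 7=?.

lane 1=6, lane 2=22, lane 3=24, lane 4=1, lane 5=9, lane 6=23, lane 7=14

lane 2's domain is down to {22}, so lane 2 = 22. So lane 5, lane 6 can't be 22.
lane 6 has just one choice, so lane 6 = 23. Strike 23 from lane 4, lane 7.
lane 4's domain is down to {1}, so lane 4 = 1. Strike 1 from lane 7.
lane 7 has just one choice, so lane 7 = 14. Strike 14 from lane 1, lane 3.
lane 3 must be 24 (only option left). Strike 24 from lane 1, lane 5.
lane 5 has just one choice, so lane 5 = 9. So lane 1 can't be 9.
lane 1 must be 6 (only option left).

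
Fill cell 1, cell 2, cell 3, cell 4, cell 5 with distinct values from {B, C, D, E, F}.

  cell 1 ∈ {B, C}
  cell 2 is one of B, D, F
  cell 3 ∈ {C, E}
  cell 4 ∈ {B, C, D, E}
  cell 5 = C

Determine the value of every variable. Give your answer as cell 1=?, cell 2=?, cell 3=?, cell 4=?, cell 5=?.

cell 5's domain is down to {C}, so cell 5 = C. Eliminate C elsewhere: cell 1, cell 3, cell 4.
cell 1's domain is down to {B}, so cell 1 = B. Strike B from cell 2, cell 4.
cell 3 has just one choice, so cell 3 = E. Remove E from cell 4.
cell 4 must be D (only option left). So cell 2 can't be D.
cell 2 has just one choice, so cell 2 = F.

cell 1=B, cell 2=F, cell 3=E, cell 4=D, cell 5=C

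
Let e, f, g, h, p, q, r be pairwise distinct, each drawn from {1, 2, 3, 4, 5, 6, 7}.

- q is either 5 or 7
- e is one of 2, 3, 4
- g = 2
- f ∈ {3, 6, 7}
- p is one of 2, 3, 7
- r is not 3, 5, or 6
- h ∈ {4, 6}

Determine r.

1

g's domain is down to {2}, so g = 2. Remove 2 from e, p, r.
The 6 still-open variables together cover exactly {1, 3, 4, 5, 6, 7} — 6 values for 6 variables — and 1 appears only in r's list, so r = 1.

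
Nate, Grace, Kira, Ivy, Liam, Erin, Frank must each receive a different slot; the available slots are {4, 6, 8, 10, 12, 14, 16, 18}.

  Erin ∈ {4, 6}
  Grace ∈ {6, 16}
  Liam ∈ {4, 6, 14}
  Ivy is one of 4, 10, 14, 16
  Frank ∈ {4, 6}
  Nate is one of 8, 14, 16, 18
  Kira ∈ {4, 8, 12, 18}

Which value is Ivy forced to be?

10

The 2 variables Erin and Frank are confined to {4, 6}, which locks those values in; drop them from Grace, Kira, Ivy, Liam.
Grace must be 16 (only option left). Remove 16 from Nate, Ivy.
Liam has just one choice, so Liam = 14. Eliminate 14 elsewhere: Nate, Ivy.
So Ivy = 10.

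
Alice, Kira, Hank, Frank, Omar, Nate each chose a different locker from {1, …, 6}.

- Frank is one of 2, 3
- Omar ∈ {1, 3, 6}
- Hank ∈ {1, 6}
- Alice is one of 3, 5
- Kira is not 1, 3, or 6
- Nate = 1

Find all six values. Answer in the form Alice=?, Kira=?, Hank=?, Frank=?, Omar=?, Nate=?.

Alice=5, Kira=4, Hank=6, Frank=2, Omar=3, Nate=1

Nate has just one choice, so Nate = 1. So Hank, Omar can't be 1.
Hank's domain is down to {6}, so Hank = 6. Remove 6 from Omar.
Omar must be 3 (only option left). Eliminate 3 elsewhere: Alice, Frank.
That leaves Alice = 5. Remove 5 from Kira.
Frank has just one choice, so Frank = 2. Strike 2 from Kira.
Kira has just one choice, so Kira = 4.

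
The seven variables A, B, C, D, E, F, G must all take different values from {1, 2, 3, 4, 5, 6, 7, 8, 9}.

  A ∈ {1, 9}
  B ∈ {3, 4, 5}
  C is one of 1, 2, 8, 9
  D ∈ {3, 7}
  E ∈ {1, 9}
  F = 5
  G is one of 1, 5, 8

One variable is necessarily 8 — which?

F has just one choice, so F = 5. So B, G can't be 5.
A and E share exactly the 2 values {1, 9}; by pigeonhole those values go to them, so strike 1, 9 from C, G.
So 8 goes to G.

G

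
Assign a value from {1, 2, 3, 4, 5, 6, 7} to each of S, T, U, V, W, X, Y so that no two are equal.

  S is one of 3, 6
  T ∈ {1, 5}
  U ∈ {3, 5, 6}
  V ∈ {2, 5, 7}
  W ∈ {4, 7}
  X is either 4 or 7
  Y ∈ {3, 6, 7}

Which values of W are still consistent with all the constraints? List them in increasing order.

The 7 variables draw from only 7 values {1, 2, 3, 4, 5, 6, 7}, so each is used; only T can be 1, hence T = 1.
The 6 still-open variables draw from only 6 values {2, 3, 4, 5, 6, 7}, so each is used; only V can be 2, hence V = 2.
Among the 5 still-open variables, 5 fits only U (and all 5 values in {3, 4, 5, 6, 7} must be used), so U = 5.
W and X between them cover only {4, 7} — a naked pair. Remove those values from Y.
No further eliminations apply; W can still be any of 4, 7.

4, 7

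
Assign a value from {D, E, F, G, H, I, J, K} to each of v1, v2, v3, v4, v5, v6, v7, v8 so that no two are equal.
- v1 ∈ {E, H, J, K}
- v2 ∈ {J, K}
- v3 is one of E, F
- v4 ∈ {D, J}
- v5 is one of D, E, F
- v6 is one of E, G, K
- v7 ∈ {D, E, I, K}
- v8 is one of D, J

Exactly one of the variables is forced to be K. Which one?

v2

The 8 variables together cover exactly {D, E, F, G, H, I, J, K} — 8 values for 8 variables — and G appears only in v6's list, so v6 = G.
Among the 7 still-open variables, H fits only v1 (and all 7 values in {D, E, F, H, I, J, K} must be used), so v1 = H.
The 6 still-open variables together cover exactly {D, E, F, I, J, K} — 6 values for 6 variables — and I appears only in v7's list, so v7 = I.
Among the 5 still-open variables, K fits only v2 (and all 5 values in {D, E, F, J, K} must be used), so v2 = K.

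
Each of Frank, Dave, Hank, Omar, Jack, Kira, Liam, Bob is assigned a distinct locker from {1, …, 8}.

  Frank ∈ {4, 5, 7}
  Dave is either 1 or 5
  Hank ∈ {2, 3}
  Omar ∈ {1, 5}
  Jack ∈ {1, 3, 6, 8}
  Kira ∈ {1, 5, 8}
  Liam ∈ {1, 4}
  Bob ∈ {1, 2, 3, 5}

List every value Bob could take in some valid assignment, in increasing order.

2, 3

The 8 variables together cover exactly {1, 2, 3, 4, 5, 6, 7, 8} — 8 values for 8 variables — and 6 appears only in Jack's list, so Jack = 6.
Among the 7 still-open variables, 7 fits only Frank (and all 7 values in {1, 2, 3, 4, 5, 7, 8} must be used), so Frank = 7.
The 6 still-open variables together cover exactly {1, 2, 3, 4, 5, 8} — 6 values for 6 variables — and 4 appears only in Liam's list, so Liam = 4.
The 5 still-open variables draw from only 5 values {1, 2, 3, 5, 8}, so each is used; only Kira can be 8, hence Kira = 8.
Dave and Omar share exactly the 2 values {1, 5}; by pigeonhole those values go to them, so strike 1, 5 from Bob.
No further eliminations apply; Bob can still be any of 2, 3.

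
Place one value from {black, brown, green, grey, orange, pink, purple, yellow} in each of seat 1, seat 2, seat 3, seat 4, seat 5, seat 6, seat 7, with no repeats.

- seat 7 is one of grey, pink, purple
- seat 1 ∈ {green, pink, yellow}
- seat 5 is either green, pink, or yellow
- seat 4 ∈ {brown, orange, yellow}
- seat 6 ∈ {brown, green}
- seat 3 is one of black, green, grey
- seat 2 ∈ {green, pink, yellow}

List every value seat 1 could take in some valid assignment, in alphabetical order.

The 3 variables seat 1, seat 2, seat 5 are confined to {green, pink, yellow}, which locks those values in; drop them from seat 3, seat 4, seat 6, seat 7.
seat 6's domain is down to {brown}, so seat 6 = brown. Strike brown from seat 4.
seat 4 must be orange (only option left).
No further eliminations apply; seat 1 can still be any of green, pink, yellow.

green, pink, yellow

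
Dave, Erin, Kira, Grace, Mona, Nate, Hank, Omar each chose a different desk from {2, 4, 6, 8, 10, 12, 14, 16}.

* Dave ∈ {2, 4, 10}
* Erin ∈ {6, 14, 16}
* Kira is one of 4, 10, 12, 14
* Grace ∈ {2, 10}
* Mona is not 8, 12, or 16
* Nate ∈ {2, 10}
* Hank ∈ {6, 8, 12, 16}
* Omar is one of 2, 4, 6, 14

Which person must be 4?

Dave

The 8 variables draw from only 8 values {2, 4, 6, 8, 10, 12, 14, 16}, so each is used; only Hank can be 8, hence Hank = 8.
Among the 7 still-open variables, 12 fits only Kira (and all 7 values in {2, 4, 6, 10, 12, 14, 16} must be used), so Kira = 12.
The 6 still-open variables together cover exactly {2, 4, 6, 10, 14, 16} — 6 values for 6 variables — and 16 appears only in Erin's list, so Erin = 16.
Grace and Nate share exactly the 2 values {2, 10}; by pigeonhole those values go to them, so strike 2, 10 from Dave, Mona, Omar.
So 4 goes to Dave.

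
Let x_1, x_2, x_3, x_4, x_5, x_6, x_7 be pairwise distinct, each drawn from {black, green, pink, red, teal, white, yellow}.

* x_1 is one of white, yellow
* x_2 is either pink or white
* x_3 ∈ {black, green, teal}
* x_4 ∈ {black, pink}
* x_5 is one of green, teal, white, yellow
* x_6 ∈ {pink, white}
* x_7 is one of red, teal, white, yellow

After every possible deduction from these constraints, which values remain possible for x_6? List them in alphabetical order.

Among the 7 variables, red fits only x_7 (and all 7 values in {black, green, pink, red, teal, white, yellow} must be used), so x_7 = red.
x_2 and x_6 share exactly the 2 values {pink, white}; by pigeonhole those values go to them, so strike pink, white from x_1, x_4, x_5.
That leaves x_1 = yellow. Strike yellow from x_5.
x_4's domain is down to {black}, so x_4 = black. Remove black from x_3.
No further eliminations apply; x_6 can still be any of pink, white.

pink, white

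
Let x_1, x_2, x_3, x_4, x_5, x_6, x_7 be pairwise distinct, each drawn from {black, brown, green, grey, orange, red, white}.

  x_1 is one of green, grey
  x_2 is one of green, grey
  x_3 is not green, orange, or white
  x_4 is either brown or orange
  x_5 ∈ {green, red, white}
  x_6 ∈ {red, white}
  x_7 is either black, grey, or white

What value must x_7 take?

black

The 7 variables together cover exactly {black, brown, green, grey, orange, red, white} — 7 values for 7 variables — and orange appears only in x_4's list, so x_4 = orange.
The 6 still-open variables together cover exactly {black, brown, green, grey, red, white} — 6 values for 6 variables — and brown appears only in x_3's list, so x_3 = brown.
The 5 still-open variables draw from only 5 values {black, green, grey, red, white}, so each is used; only x_7 can be black, hence x_7 = black.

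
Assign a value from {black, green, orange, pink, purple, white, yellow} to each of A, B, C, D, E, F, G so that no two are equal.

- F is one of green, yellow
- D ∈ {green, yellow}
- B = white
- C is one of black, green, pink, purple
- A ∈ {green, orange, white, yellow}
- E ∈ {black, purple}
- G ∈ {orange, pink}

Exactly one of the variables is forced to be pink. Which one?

G

B must be white (only option left). So A can't be white.
D and F between them cover only {green, yellow} — a naked pair. Remove those values from A, C.
That leaves A = orange. Strike orange from G.
So pink goes to G.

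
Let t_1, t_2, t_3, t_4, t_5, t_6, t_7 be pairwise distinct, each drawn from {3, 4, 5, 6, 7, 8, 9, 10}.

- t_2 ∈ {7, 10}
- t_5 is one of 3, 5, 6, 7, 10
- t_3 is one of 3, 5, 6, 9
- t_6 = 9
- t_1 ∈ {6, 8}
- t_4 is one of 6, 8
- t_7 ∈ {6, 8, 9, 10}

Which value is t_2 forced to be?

7

t_6's domain is down to {9}, so t_6 = 9. Strike 9 from t_3, t_7.
t_1 and t_4 between them cover only {6, 8} — a naked pair. Remove those values from t_3, t_5, t_7.
That leaves t_7 = 10. Remove 10 from t_2, t_5.
So t_2 = 7.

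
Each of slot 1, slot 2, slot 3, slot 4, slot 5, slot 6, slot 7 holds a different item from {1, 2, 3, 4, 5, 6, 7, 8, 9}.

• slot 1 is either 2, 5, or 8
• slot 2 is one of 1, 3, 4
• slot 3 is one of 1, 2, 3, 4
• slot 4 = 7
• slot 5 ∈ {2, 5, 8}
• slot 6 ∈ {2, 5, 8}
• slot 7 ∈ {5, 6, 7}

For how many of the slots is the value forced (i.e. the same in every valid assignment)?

2

slot 4 must be 7 (only option left). Eliminate 7 elsewhere: slot 7.
The 3 variables slot 1, slot 5, slot 6 are confined to {2, 5, 8}, which locks those values in; drop them from slot 3, slot 7.
slot 7 must be 6 (only option left).
Determined: slot 4=7, slot 7=6. The other slots each still have more than one consistent value. That makes 2.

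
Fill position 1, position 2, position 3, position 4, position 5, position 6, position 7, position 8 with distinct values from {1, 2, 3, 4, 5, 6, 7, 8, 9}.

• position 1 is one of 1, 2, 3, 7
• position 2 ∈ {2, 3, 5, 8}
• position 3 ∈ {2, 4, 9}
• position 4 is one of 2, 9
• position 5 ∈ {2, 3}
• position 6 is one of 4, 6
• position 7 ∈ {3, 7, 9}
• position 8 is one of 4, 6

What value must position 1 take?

1

position 6 and position 8 share exactly the 2 values {4, 6}; by pigeonhole those values go to them, so strike 4, 6 from position 3.
position 3 and position 4 between them cover only {2, 9} — a naked pair. Remove those values from position 1, position 2, position 5, position 7.
position 5 must be 3 (only option left). Strike 3 from position 1, position 2, position 7.
position 7 must be 7 (only option left). Eliminate 7 elsewhere: position 1.
So position 1 = 1.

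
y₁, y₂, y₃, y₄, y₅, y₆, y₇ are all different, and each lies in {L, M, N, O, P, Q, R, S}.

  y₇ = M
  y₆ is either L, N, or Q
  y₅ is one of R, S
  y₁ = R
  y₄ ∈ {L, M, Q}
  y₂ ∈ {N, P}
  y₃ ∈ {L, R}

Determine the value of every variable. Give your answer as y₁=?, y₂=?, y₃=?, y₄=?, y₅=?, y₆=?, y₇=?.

y₁=R, y₂=P, y₃=L, y₄=Q, y₅=S, y₆=N, y₇=M

y₁'s domain is down to {R}, so y₁ = R. Strike R from y₃, y₅.
y₃ must be L (only option left). Strike L from y₄, y₆.
y₅ must be S (only option left).
y₇ has just one choice, so y₇ = M. Remove M from y₄.
y₄ has just one choice, so y₄ = Q. Remove Q from y₆.
y₆'s domain is down to {N}, so y₆ = N. Strike N from y₂.
y₂ has just one choice, so y₂ = P.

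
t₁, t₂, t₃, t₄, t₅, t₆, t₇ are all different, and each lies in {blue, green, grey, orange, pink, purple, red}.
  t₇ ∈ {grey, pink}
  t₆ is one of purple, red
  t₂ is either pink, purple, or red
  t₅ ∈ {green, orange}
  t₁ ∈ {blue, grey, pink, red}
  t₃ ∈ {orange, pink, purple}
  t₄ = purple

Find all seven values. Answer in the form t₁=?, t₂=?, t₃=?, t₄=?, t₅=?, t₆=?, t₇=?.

t₁=blue, t₂=pink, t₃=orange, t₄=purple, t₅=green, t₆=red, t₇=grey

t₄ has just one choice, so t₄ = purple. Strike purple from t₂, t₃, t₆.
That leaves t₆ = red. Strike red from t₁, t₂.
t₂ must be pink (only option left). Eliminate pink elsewhere: t₁, t₃, t₇.
t₃ has just one choice, so t₃ = orange. So t₅ can't be orange.
That leaves t₅ = green.
That leaves t₇ = grey. Eliminate grey elsewhere: t₁.
t₁'s domain is down to {blue}, so t₁ = blue.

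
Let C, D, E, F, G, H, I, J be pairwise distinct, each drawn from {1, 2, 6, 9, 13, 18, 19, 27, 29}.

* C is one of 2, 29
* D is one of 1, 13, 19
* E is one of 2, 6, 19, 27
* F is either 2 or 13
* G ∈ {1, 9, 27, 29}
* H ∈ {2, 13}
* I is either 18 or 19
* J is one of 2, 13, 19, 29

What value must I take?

F and H between them cover only {2, 13} — a naked pair. Remove those values from C, D, E, J.
C must be 29 (only option left). Strike 29 from G, J.
J has just one choice, so J = 19. Strike 19 from D, E, I.
So I = 18.

18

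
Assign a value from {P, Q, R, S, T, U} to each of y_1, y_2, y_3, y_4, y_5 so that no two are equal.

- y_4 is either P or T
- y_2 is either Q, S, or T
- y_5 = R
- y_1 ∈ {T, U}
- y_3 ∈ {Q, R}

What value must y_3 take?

y_5's domain is down to {R}, so y_5 = R. Eliminate R elsewhere: y_3.
So y_3 = Q.

Q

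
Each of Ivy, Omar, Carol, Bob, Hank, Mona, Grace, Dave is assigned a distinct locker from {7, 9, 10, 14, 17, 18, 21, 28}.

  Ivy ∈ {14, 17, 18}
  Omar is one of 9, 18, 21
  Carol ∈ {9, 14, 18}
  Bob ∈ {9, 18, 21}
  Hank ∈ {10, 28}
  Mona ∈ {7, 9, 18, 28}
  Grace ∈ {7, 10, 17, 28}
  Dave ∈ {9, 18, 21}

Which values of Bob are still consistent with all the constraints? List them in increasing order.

Omar, Bob, Dave share exactly the 3 values {9, 18, 21}; by pigeonhole those values go to them, so strike 9, 18, 21 from Ivy, Carol, Mona.
Carol has just one choice, so Carol = 14. Strike 14 from Ivy.
Ivy has just one choice, so Ivy = 17. Strike 17 from Grace.
No further eliminations apply; Bob can still be any of 9, 18, 21.

9, 18, 21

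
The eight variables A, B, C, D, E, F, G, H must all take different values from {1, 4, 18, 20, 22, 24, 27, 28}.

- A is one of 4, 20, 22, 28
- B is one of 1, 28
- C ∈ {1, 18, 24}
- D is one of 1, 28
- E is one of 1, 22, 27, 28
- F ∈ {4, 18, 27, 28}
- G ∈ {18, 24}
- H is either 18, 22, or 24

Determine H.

Among the 8 variables, 20 fits only A (and all 8 values in {1, 4, 18, 20, 22, 24, 27, 28} must be used), so A = 20.
Among the 7 still-open variables, 4 fits only F (and all 7 values in {1, 4, 18, 22, 24, 27, 28} must be used), so F = 4.
The 6 still-open variables draw from only 6 values {1, 18, 22, 24, 27, 28}, so each is used; only E can be 27, hence E = 27.
Among the 5 still-open variables, 22 fits only H (and all 5 values in {1, 18, 22, 24, 28} must be used), so H = 22.

22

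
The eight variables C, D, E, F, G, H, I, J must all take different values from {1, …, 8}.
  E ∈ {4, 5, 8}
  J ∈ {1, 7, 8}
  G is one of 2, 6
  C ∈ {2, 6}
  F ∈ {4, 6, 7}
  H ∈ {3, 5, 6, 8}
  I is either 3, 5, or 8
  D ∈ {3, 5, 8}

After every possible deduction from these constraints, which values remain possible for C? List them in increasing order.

Among the 8 variables, 1 fits only J (and all 8 values in {1, 2, 3, 4, 5, 6, 7, 8} must be used), so J = 1.
The 7 still-open variables draw from only 7 values {2, 3, 4, 5, 6, 7, 8}, so each is used; only F can be 7, hence F = 7.
The 6 still-open variables together cover exactly {2, 3, 4, 5, 6, 8} — 6 values for 6 variables — and 4 appears only in E's list, so E = 4.
The 2 variables C and G are confined to {2, 6}, which locks those values in; drop them from H.
No further eliminations apply; C can still be any of 2, 6.

2, 6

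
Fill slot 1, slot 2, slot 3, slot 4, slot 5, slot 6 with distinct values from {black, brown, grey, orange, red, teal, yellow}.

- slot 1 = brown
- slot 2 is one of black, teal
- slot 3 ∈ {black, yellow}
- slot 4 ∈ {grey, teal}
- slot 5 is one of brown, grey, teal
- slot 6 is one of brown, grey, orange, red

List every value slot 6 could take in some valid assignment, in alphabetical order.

slot 1's domain is down to {brown}, so slot 1 = brown. Strike brown from slot 5, slot 6.
The 2 variables slot 4 and slot 5 are confined to {grey, teal}, which locks those values in; drop them from slot 2, slot 6.
slot 2 must be black (only option left). So slot 3 can't be black.
slot 3 has just one choice, so slot 3 = yellow.
No further eliminations apply; slot 6 can still be any of orange, red.

orange, red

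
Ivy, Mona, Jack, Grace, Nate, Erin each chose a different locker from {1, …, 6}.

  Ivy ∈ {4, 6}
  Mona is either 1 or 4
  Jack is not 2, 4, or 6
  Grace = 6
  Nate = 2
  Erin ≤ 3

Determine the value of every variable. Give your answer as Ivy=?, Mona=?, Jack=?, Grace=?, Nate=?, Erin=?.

Grace's domain is down to {6}, so Grace = 6. Remove 6 from Ivy.
That leaves Nate = 2. Eliminate 2 elsewhere: Erin.
Ivy has just one choice, so Ivy = 4. Strike 4 from Mona.
Mona has just one choice, so Mona = 1. Strike 1 from Jack, Erin.
That leaves Erin = 3. Remove 3 from Jack.
Jack has just one choice, so Jack = 5.

Ivy=4, Mona=1, Jack=5, Grace=6, Nate=2, Erin=3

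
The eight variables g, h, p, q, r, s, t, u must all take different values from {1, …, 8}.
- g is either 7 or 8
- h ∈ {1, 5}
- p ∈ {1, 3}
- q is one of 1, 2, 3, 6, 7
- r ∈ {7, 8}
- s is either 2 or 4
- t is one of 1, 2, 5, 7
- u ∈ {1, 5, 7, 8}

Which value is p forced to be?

3

The 8 variables draw from only 8 values {1, 2, 3, 4, 5, 6, 7, 8}, so each is used; only s can be 4, hence s = 4.
The 7 still-open variables draw from only 7 values {1, 2, 3, 5, 6, 7, 8}, so each is used; only q can be 6, hence q = 6.
The 6 still-open variables together cover exactly {1, 2, 3, 5, 7, 8} — 6 values for 6 variables — and 2 appears only in t's list, so t = 2.
The 5 still-open variables draw from only 5 values {1, 3, 5, 7, 8}, so each is used; only p can be 3, hence p = 3.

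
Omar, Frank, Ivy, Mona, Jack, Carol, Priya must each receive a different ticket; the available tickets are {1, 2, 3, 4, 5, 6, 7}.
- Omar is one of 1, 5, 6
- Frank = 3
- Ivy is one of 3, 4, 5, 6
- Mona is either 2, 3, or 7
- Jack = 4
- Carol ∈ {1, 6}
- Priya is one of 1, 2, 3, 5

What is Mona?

7

Frank's domain is down to {3}, so Frank = 3. Eliminate 3 elsewhere: Ivy, Mona, Priya.
Jack must be 4 (only option left). Eliminate 4 elsewhere: Ivy.
The 5 still-open variables together cover exactly {1, 2, 5, 6, 7} — 5 values for 5 variables — and 7 appears only in Mona's list, so Mona = 7.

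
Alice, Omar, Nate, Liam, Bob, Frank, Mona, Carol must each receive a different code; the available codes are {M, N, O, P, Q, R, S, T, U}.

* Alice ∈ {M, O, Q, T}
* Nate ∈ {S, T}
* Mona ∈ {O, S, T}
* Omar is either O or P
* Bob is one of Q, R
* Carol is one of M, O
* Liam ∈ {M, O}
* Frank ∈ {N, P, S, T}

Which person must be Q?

Alice

Among the 8 variables, N fits only Frank (and all 8 values in {M, N, O, P, Q, R, S, T} must be used), so Frank = N.
The 7 still-open variables draw from only 7 values {M, O, P, Q, R, S, T}, so each is used; only Omar can be P, hence Omar = P.
Among the 6 still-open variables, R fits only Bob (and all 6 values in {M, O, Q, R, S, T} must be used), so Bob = R.
Among the 5 still-open variables, Q fits only Alice (and all 5 values in {M, O, Q, S, T} must be used), so Alice = Q.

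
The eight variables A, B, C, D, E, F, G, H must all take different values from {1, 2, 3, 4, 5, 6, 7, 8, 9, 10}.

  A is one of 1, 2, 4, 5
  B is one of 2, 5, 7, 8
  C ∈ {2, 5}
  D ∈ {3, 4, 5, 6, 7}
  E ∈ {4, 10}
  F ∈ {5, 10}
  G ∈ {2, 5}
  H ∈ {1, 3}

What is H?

The 2 variables C and G are confined to {2, 5}, which locks those values in; drop them from A, B, D, F.
F has just one choice, so F = 10. Eliminate 10 elsewhere: E.
E must be 4 (only option left). Eliminate 4 elsewhere: A, D.
A's domain is down to {1}, so A = 1. Strike 1 from H.
So H = 3.

3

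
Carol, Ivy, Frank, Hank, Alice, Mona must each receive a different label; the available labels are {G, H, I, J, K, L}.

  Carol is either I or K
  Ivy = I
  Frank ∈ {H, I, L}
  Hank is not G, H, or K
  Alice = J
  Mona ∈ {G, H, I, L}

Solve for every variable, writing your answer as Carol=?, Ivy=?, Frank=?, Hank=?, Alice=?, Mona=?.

Ivy's domain is down to {I}, so Ivy = I. Remove I from Carol, Frank, Hank, Mona.
Alice's domain is down to {J}, so Alice = J. Strike J from Hank.
Carol's domain is down to {K}, so Carol = K.
Hank has just one choice, so Hank = L. Remove L from Frank, Mona.
Frank's domain is down to {H}, so Frank = H. Remove H from Mona.
That leaves Mona = G.

Carol=K, Ivy=I, Frank=H, Hank=L, Alice=J, Mona=G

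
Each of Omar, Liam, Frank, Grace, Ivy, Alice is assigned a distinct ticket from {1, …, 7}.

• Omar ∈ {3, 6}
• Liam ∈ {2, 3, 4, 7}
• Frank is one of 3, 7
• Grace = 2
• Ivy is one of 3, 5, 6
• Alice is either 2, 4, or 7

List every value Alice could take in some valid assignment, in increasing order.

4, 7

Grace has just one choice, so Grace = 2. So Liam, Alice can't be 2.
The 5 still-open variables together cover exactly {3, 4, 5, 6, 7} — 5 values for 5 variables — and 5 appears only in Ivy's list, so Ivy = 5.
The 4 still-open variables draw from only 4 values {3, 4, 6, 7}, so each is used; only Omar can be 6, hence Omar = 6.
No further eliminations apply; Alice can still be any of 4, 7.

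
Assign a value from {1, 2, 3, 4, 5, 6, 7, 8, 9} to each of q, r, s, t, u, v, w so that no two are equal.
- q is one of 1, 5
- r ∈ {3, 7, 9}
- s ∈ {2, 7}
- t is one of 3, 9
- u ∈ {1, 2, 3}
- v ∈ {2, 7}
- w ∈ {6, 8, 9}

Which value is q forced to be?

5

The 2 variables s and v are confined to {2, 7}, which locks those values in; drop them from r, u.
The 2 variables r and t are confined to {3, 9}, which locks those values in; drop them from u, w.
That leaves u = 1. Strike 1 from q.
So q = 5.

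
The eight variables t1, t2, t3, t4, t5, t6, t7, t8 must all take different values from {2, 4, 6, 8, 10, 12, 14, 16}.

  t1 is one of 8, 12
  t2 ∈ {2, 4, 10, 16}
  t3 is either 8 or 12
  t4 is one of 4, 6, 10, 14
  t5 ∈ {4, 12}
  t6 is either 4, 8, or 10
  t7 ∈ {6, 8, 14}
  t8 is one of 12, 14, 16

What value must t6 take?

Among the 8 variables, 2 fits only t2 (and all 8 values in {2, 4, 6, 8, 10, 12, 14, 16} must be used), so t2 = 2.
The 7 still-open variables together cover exactly {4, 6, 8, 10, 12, 14, 16} — 7 values for 7 variables — and 16 appears only in t8's list, so t8 = 16.
The 2 variables t1 and t3 are confined to {8, 12}, which locks those values in; drop them from t5, t6, t7.
t5 has just one choice, so t5 = 4. Remove 4 from t4, t6.
So t6 = 10.

10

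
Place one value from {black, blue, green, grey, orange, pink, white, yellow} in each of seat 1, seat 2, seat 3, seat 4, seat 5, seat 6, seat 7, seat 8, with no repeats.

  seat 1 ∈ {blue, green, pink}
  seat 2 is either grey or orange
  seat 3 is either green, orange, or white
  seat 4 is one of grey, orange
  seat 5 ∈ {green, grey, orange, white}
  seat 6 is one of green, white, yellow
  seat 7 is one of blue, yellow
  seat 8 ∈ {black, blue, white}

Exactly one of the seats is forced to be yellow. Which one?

seat 6

The 8 variables draw from only 8 values {black, blue, green, grey, orange, pink, white, yellow}, so each is used; only seat 8 can be black, hence seat 8 = black.
The 7 still-open variables draw from only 7 values {blue, green, grey, orange, pink, white, yellow}, so each is used; only seat 1 can be pink, hence seat 1 = pink.
The 6 still-open variables draw from only 6 values {blue, green, grey, orange, white, yellow}, so each is used; only seat 7 can be blue, hence seat 7 = blue.
The 5 still-open variables together cover exactly {green, grey, orange, white, yellow} — 5 values for 5 variables — and yellow appears only in seat 6's list, so seat 6 = yellow.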